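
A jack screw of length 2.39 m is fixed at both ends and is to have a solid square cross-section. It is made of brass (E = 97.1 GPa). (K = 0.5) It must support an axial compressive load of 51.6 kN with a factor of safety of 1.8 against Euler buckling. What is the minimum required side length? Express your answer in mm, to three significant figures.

Required P_cr = n·P = 1.8 × 51.6 = 92.88 kN
L_e = K·L = 0.5 × 2.39 = 1.195 m
Required I = P_cr·L_e²/(π²E) = 9.288×10^4 × 1.195² / (π² × 9.71×10^10) = 1.384×10^-7 m⁴
I_req = 1.384×10^5 mm⁴
Solid square: I = a⁴/12  ⇒  a = (12I)^(1/4) = (12×1.384×10^5)^(1/4) = 35.9 mm

a ≈ 35.9 mm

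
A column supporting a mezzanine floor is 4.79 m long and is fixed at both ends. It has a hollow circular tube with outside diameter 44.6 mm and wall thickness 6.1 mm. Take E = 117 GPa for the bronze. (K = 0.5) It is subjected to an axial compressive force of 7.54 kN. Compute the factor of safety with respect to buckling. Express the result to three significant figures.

n ≈ 3.74

Inner diameter d_i = 44.6 − 2×6.1 = 32.40 mm
I = π(d_o⁴ − d_i⁴)/64 = π(44.6⁴ − 32.40⁴)/64 = 1.401×10^5 mm⁴
I = 1.401×10^5 mm⁴ = 1.401×10^-7 m⁴
Effective length L_e = K·L = 0.5 × 4.79 = 2.395 m
P_cr = π²EI / L_e² = π² × 117×10⁹ × 1.401×10^-7 / 2.395² = 2.821×10^4 N
Factor of safety n = P_cr / P = 28.211 / 7.54 = 3.74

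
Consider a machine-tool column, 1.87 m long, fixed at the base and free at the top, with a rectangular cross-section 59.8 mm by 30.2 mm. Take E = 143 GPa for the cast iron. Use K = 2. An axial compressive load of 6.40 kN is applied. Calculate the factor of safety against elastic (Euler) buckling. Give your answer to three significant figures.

n ≈ 2.16

Buckling occurs about the weak axis: I_min = h·b³/12 with b = 30.2 mm (the shorter side).
I_min = 59.8×30.2³/12 = 1.373×10^5 mm⁴
I = 1.373×10^5 mm⁴ = 1.373×10^-7 m⁴
Effective length L_e = K·L = 2 × 1.87 = 3.740 m
P_cr = π²EI / L_e² = π² × 143×10⁹ × 1.373×10^-7 / 3.740² = 1.385×10^4 N
Factor of safety n = P_cr / P = 13.849 / 6.40 = 2.16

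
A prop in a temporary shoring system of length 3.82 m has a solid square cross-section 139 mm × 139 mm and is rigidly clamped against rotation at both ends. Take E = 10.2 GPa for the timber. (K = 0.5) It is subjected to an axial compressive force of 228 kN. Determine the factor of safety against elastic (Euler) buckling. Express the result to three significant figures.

I = a⁴/12 = 139⁴/12 = 3.111×10^7 mm⁴
I = 3.111×10^7 mm⁴ = 3.111×10^-5 m⁴
Effective length L_e = K·L = 0.5 × 3.82 = 1.910 m
P_cr = π²EI / L_e² = π² × 10.2×10⁹ × 3.111×10^-5 / 1.910² = 8.584×10^5 N
Factor of safety n = P_cr / P = 858.44 / 228 = 3.77

n ≈ 3.77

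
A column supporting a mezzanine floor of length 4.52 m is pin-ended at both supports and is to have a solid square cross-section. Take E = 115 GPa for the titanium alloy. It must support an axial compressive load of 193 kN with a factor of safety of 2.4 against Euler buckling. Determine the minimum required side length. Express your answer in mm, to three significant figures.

a ≈ 100 mm

Required P_cr = n·P = 2.4 × 193 = 463.2 kN
L_e = K·L = 1 × 4.52 = 4.520 m
Required I = P_cr·L_e²/(π²E) = 4.632×10^5 × 4.520² / (π² × 1.15×10^11) = 8.338×10^-6 m⁴
I_req = 8.338×10^6 mm⁴
Solid square: I = a⁴/12  ⇒  a = (12I)^(1/4) = (12×8.338×10^6)^(1/4) = 100 mm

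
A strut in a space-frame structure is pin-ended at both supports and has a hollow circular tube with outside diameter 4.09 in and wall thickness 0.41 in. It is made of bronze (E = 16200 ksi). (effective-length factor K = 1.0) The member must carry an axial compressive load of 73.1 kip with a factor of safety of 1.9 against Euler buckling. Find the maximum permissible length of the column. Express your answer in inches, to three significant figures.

L_max ≈ 96.7 in

Inner diameter d_i = 4.09 − 2×0.41 = 3.270 in
I = π(d_o⁴ − d_i⁴)/64 = π(4.09⁴ − 3.270⁴)/64 = 8.124 in⁴
Required critical load P_cr = n·P = 1.9 × 73.1 = 138.9 kip = 1.389×10^5 lb
From P_cr = π²EI/(K·L)²:  L = (1/K)·√(π²EI/P_cr) = (1/1)·√(π²×1.62×10^7×8.124/1.389×10^5)
L = 96.7 in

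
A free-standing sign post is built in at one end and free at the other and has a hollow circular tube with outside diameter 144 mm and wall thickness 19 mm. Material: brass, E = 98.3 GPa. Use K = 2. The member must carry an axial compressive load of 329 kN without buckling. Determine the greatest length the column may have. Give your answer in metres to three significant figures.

Inner diameter d_i = 144 − 2×19 = 106.0 mm
I = π(d_o⁴ − d_i⁴)/64 = π(144⁴ − 106.0⁴)/64 = 1.491×10^7 mm⁴
I = 1.491×10^-5 m⁴
At the buckling limit P_cr = P = 3.290×10^5 N
From P_cr = π²EI/(K·L)²:  L = (1/K)·√(π²EI/P_cr) = (1/2)·√(π²×9.83×10^10×1.491×10^-5/3.290×10^5)
L = 3.32 m

L_max ≈ 3.32 m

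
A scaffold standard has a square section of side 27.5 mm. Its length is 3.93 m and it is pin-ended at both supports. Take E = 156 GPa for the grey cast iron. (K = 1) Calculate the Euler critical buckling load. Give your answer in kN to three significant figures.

I = a⁴/12 = 27.5⁴/12 = 4.766×10^4 mm⁴
I = 4.766×10^4 mm⁴ = 4.766×10^-8 m⁴
Effective length L_e = K·L = 1 × 3.93 = 3.930 m
P_cr = π²EI / L_e² = π² × 156×10⁹ × 4.766×10^-8 / 3.930² = 4.751×10^3 N

P_cr ≈ 4.75 kN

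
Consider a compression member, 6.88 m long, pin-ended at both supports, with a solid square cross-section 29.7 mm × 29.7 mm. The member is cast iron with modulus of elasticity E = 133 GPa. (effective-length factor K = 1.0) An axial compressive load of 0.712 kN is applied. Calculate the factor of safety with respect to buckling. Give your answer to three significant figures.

I = a⁴/12 = 29.7⁴/12 = 6.484×10^4 mm⁴
I = 6.484×10^4 mm⁴ = 6.484×10^-8 m⁴
Effective length L_e = K·L = 1 × 6.88 = 6.880 m
P_cr = π²EI / L_e² = π² × 133×10⁹ × 6.484×10^-8 / 6.880² = 1.798×10^3 N
Factor of safety n = P_cr / P = 1.7981 / 0.712 = 2.53

n ≈ 2.53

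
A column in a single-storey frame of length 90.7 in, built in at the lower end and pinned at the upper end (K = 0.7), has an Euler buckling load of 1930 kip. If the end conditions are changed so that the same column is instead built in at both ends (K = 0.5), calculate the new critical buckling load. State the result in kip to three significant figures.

P_cr ∝ 1/K², so P_cr,new = P_cr,old × (K_old/K_new)² = 1930 × (0.7/0.5)²
= 1930 × 1.960 = 3780 kip

P_cr ≈ 3780 kip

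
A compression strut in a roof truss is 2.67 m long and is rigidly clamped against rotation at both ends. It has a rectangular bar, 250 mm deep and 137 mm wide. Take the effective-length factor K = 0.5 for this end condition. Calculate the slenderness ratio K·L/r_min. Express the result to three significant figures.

λ ≈ 33.8

For a rectangle r_min = b/√12 = 137/√12 = 39.55 mm
L_e = K·L = 0.5 × 2.67 m = 1.335 m = 1335.0 mm
λ = L_e / r_min = 1335.0 / 39.55 = 33.8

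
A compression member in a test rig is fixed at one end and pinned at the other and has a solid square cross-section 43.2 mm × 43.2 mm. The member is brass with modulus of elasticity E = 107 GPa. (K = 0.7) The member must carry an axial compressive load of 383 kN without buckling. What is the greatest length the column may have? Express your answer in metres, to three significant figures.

L_max ≈ 1.28 m

I = a⁴/12 = 43.2⁴/12 = 2.902×10^5 mm⁴
I = 2.902×10^-7 m⁴
At the buckling limit P_cr = P = 3.830×10^5 N
From P_cr = π²EI/(K·L)²:  L = (1/K)·√(π²EI/P_cr) = (1/0.7)·√(π²×1.07×10^11×2.902×10^-7/3.830×10^5)
L = 1.28 m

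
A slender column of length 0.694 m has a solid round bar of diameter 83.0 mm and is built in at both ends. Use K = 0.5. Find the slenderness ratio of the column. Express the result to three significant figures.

For a solid circle r = d/4 = 83.0/4 = 20.75 mm
L_e = K·L = 0.5 × 0.694 m = 0.3470 m = 347.00 mm
λ = L_e / r_min = 347.00 / 20.75 = 16.7

λ ≈ 16.7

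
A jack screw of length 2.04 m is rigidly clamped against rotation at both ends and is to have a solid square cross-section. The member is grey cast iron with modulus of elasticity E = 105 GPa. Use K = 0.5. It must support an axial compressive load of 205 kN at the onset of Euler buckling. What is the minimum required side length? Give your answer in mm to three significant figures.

a ≈ 39.6 mm

L_e = K·L = 0.5 × 2.04 = 1.020 m
Required I = P_cr·L_e²/(π²E) = 2.050×10^5 × 1.020² / (π² × 1.05×10^11) = 2.058×10^-7 m⁴
I_req = 2.058×10^5 mm⁴
Solid square: I = a⁴/12  ⇒  a = (12I)^(1/4) = (12×2.058×10^5)^(1/4) = 39.6 mm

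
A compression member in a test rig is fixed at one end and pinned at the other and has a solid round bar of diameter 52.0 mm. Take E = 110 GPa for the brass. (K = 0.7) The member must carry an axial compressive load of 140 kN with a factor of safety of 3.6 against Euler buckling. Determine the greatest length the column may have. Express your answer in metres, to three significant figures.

L_max ≈ 1.26 m

I = πd⁴/64 = π×52.0⁴/64 = 3.589×10^5 mm⁴
I = 3.589×10^-7 m⁴
Required critical load P_cr = n·P = 3.6 × 140 = 504.0 kN = 5.040×10^5 N
From P_cr = π²EI/(K·L)²:  L = (1/K)·√(π²EI/P_cr) = (1/0.7)·√(π²×1.10×10^11×3.589×10^-7/5.040×10^5)
L = 1.26 m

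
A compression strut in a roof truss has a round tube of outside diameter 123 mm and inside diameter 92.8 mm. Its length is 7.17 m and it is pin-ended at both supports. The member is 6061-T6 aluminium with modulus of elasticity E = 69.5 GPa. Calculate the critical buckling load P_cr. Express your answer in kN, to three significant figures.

d_o = 123 mm, d_i = 92.8 mm
I = π(d_o⁴ − d_i⁴)/64 = π(123⁴ − 92.80⁴)/64 = 7.595×10^6 mm⁴
I = 7.595×10^6 mm⁴ = 7.595×10^-6 m⁴
Effective length L_e = K·L = 1 × 7.17 = 7.170 m
P_cr = π²EI / L_e² = π² × 69.5×10⁹ × 7.595×10^-6 / 7.170² = 1.013×10^5 N

P_cr ≈ 101 kN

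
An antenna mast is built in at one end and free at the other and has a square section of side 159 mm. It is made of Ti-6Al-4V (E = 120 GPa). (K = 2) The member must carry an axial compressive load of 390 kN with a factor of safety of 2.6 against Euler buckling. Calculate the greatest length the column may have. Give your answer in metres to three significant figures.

L_max ≈ 3.94 m

I = a⁴/12 = 159⁴/12 = 5.326×10^7 mm⁴
I = 5.326×10^-5 m⁴
Required critical load P_cr = n·P = 2.6 × 390 = 1014 kN = 1.014×10^6 N
From P_cr = π²EI/(K·L)²:  L = (1/K)·√(π²EI/P_cr) = (1/2)·√(π²×1.20×10^11×5.326×10^-5/1.014×10^6)
L = 3.94 m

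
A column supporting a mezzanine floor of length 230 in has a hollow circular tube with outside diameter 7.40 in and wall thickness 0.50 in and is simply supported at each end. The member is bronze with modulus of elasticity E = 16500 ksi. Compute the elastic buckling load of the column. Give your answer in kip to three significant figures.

Inner diameter d_i = 7.40 − 2×0.50 = 6.400 in
I = π(d_o⁴ − d_i⁴)/64 = π(7.40⁴ − 6.400⁴)/64 = 64.84 in⁴
Effective length L_e = K·L = 1 × 230 = 230.0 in
P_cr = π²EI / L_e² = π² × 16500×10³ × 64.84 / 230.0² = 1.996×10^5 lb

P_cr ≈ 200 kip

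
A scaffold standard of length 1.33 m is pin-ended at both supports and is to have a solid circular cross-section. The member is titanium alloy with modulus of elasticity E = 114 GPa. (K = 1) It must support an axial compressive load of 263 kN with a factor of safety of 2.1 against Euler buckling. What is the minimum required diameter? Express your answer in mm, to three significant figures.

d ≈ 64.9 mm

Required P_cr = n·P = 2.1 × 263 = 552.3 kN
L_e = K·L = 1 × 1.33 = 1.330 m
Required I = P_cr·L_e²/(π²E) = 5.523×10^5 × 1.330² / (π² × 1.14×10^11) = 8.683×10^-7 m⁴
I_req = 8.683×10^5 mm⁴
Solid circle: I = πd⁴/64  ⇒  d = (64I/π)^(1/4) = (64×8.683×10^5/π)^(1/4) = 64.9 mm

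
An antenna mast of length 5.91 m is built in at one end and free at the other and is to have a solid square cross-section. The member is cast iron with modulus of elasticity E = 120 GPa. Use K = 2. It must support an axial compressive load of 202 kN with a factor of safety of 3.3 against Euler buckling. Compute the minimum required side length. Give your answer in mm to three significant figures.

Required P_cr = n·P = 3.3 × 202 = 666.6 kN
L_e = K·L = 2 × 5.91 = 11.82 m
Required I = P_cr·L_e²/(π²E) = 6.666×10^5 × 11.82² / (π² × 1.20×10^11) = 7.864×10^-5 m⁴
I_req = 7.864×10^7 mm⁴
Solid square: I = a⁴/12  ⇒  a = (12I)^(1/4) = (12×7.864×10^7)^(1/4) = 175 mm

a ≈ 175 mm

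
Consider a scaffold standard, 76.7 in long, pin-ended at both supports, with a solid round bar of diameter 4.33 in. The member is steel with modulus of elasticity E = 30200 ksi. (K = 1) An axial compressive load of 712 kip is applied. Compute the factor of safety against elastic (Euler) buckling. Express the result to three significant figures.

n ≈ 1.23

I = πd⁴/64 = π×4.33⁴/64 = 17.26 in⁴
Effective length L_e = K·L = 1 × 76.7 = 76.70 in
P_cr = π²EI / L_e² = π² × 30200×10³ × 17.26 / 76.70² = 8.743×10^5 lb
Factor of safety n = P_cr / P = 874.25 / 712 = 1.23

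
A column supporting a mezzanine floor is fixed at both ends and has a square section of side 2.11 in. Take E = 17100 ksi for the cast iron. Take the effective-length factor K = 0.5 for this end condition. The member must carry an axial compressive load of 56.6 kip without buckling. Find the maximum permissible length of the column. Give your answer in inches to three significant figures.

I = a⁴/12 = 2.11⁴/12 = 1.652 in⁴
At the buckling limit P_cr = P = 5.660×10^4 lb
From P_cr = π²EI/(K·L)²:  L = (1/K)·√(π²EI/P_cr) = (1/0.5)·√(π²×1.71×10^7×1.652/5.660×10^4)
L = 140 in

L_max ≈ 140 in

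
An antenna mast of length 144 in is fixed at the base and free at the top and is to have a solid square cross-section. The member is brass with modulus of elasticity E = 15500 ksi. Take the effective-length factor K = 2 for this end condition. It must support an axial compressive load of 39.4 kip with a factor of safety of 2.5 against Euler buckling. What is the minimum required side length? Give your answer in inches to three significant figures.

Required P_cr = n·P = 2.5 × 39.4 = 98.50 kip
L_e = K·L = 2 × 144 = 288.0 in
Required I = P_cr·L_e²/(π²E) = 9.850×10^4 × 288.0² / (π² × 1.55×10^7) = 53.41 in⁴
Solid square: I = a⁴/12  ⇒  a = (12I)^(1/4) = (12×53.41)^(1/4) = 5.03 in

a ≈ 5.03 in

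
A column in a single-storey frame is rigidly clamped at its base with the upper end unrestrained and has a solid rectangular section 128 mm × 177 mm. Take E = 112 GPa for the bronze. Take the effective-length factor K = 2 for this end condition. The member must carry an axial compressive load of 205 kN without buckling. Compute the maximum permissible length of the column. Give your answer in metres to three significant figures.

L_max ≈ 6.46 m

Buckling occurs about the weak axis: I_min = h·b³/12 with b = 128 mm (the shorter side).
I_min = 177×128³/12 = 3.093×10^7 mm⁴
I = 3.093×10^-5 m⁴
At the buckling limit P_cr = P = 2.050×10^5 N
From P_cr = π²EI/(K·L)²:  L = (1/K)·√(π²EI/P_cr) = (1/2)·√(π²×1.12×10^11×3.093×10^-5/2.050×10^5)
L = 6.46 m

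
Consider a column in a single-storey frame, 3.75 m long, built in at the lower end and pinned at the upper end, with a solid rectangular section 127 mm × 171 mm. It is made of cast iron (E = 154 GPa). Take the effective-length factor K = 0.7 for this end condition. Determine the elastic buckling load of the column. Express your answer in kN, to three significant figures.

Buckling occurs about the weak axis: I_min = h·b³/12 with b = 127 mm (the shorter side).
I_min = 171×127³/12 = 2.919×10^7 mm⁴
I = 2.919×10^7 mm⁴ = 2.919×10^-5 m⁴
Effective length L_e = K·L = 0.7 × 3.75 = 2.625 m
P_cr = π²EI / L_e² = π² × 154×10⁹ × 2.919×10^-5 / 2.625² = 6.439×10^6 N

P_cr ≈ 6440 kN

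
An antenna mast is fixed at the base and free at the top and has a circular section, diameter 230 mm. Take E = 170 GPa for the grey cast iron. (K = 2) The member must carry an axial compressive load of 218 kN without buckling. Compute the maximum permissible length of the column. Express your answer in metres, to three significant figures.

L_max ≈ 16.3 m

I = πd⁴/64 = π×230⁴/64 = 1.374×10^8 mm⁴
I = 1.374×10^-4 m⁴
At the buckling limit P_cr = P = 2.180×10^5 N
From P_cr = π²EI/(K·L)²:  L = (1/K)·√(π²EI/P_cr) = (1/2)·√(π²×1.70×10^11×1.374×10^-4/2.180×10^5)
L = 16.3 m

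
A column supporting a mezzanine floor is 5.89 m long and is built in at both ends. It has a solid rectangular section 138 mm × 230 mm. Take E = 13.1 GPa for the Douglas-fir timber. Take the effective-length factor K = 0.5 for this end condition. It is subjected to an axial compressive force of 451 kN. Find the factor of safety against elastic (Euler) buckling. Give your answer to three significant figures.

n ≈ 1.66

Buckling occurs about the weak axis: I_min = h·b³/12 with b = 138 mm (the shorter side).
I_min = 230×138³/12 = 5.037×10^7 mm⁴
I = 5.037×10^7 mm⁴ = 5.037×10^-5 m⁴
Effective length L_e = K·L = 0.5 × 5.89 = 2.945 m
P_cr = π²EI / L_e² = π² × 13.1×10⁹ × 5.037×10^-5 / 2.945² = 7.509×10^5 N
Factor of safety n = P_cr / P = 750.90 / 451 = 1.66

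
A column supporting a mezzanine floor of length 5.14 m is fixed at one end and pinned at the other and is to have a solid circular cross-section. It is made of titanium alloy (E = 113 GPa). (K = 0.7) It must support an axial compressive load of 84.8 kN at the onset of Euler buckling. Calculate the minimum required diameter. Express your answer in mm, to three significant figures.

d ≈ 66.9 mm

L_e = K·L = 0.7 × 5.14 = 3.598 m
Required I = P_cr·L_e²/(π²E) = 8.480×10^4 × 3.598² / (π² × 1.13×10^11) = 9.843×10^-7 m⁴
I_req = 9.843×10^5 mm⁴
Solid circle: I = πd⁴/64  ⇒  d = (64I/π)^(1/4) = (64×9.843×10^5/π)^(1/4) = 66.9 mm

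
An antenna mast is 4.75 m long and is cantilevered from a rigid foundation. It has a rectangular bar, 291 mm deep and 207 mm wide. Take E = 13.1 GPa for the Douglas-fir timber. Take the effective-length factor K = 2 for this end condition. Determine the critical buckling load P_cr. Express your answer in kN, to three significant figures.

Buckling occurs about the weak axis: I_min = h·b³/12 with b = 207 mm (the shorter side).
I_min = 291×207³/12 = 2.151×10^8 mm⁴
I = 2.151×10^8 mm⁴ = 2.151×10^-4 m⁴
Effective length L_e = K·L = 2 × 4.75 = 9.500 m
P_cr = π²EI / L_e² = π² × 13.1×10⁹ × 2.151×10^-4 / 9.500² = 3.081×10^5 N

P_cr ≈ 308 kN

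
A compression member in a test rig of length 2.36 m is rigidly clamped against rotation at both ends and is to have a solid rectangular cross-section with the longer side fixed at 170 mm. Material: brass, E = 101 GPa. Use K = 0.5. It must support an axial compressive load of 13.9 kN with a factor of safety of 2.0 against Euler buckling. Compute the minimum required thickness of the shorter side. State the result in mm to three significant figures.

Required P_cr = n·P = 2.0 × 13.9 = 27.80 kN
L_e = K·L = 0.5 × 2.36 = 1.180 m
Required I = P_cr·L_e²/(π²E) = 2.780×10^4 × 1.180² / (π² × 1.01×10^11) = 3.883×10^-8 m⁴
I_req = 3.883×10^4 mm⁴
Rectangle, weak axis: I_min = h·b³/12 with h = 170 mm fixed  ⇒  b = (12I/h)^(1/3) = 14.0 mm

b ≈ 14.0 mm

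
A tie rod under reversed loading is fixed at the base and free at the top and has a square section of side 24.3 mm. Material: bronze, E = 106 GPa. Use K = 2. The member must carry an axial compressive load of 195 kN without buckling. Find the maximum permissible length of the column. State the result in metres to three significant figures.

I = a⁴/12 = 24.3⁴/12 = 2.906×10^4 mm⁴
I = 2.906×10^-8 m⁴
At the buckling limit P_cr = P = 1.950×10^5 N
From P_cr = π²EI/(K·L)²:  L = (1/K)·√(π²EI/P_cr) = (1/2)·√(π²×1.06×10^11×2.906×10^-8/1.950×10^5)
L = 0.197 m

L_max ≈ 0.197 m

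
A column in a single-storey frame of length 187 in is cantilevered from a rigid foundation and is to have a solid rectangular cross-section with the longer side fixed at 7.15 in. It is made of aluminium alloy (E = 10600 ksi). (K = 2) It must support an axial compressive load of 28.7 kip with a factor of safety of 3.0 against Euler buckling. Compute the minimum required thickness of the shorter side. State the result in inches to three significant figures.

b ≈ 5.78 in

Required P_cr = n·P = 3.0 × 28.7 = 86.10 kip
L_e = K·L = 2 × 187 = 374.0 in
Required I = P_cr·L_e²/(π²E) = 8.610×10^4 × 374.0² / (π² × 1.06×10^7) = 115.1 in⁴
Rectangle, weak axis: I_min = h·b³/12 with h = 7.15 in fixed  ⇒  b = (12I/h)^(1/3) = 5.78 in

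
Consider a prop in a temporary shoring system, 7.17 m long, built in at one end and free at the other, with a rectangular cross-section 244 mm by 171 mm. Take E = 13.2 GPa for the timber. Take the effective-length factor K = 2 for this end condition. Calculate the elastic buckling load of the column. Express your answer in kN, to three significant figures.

Buckling occurs about the weak axis: I_min = h·b³/12 with b = 171 mm (the shorter side).
I_min = 244×171³/12 = 1.017×10^8 mm⁴
I = 1.017×10^8 mm⁴ = 1.017×10^-4 m⁴
Effective length L_e = K·L = 2 × 7.17 = 14.34 m
P_cr = π²EI / L_e² = π² × 13.2×10⁹ × 1.017×10^-4 / 14.34² = 6.441×10^4 N

P_cr ≈ 64.4 kN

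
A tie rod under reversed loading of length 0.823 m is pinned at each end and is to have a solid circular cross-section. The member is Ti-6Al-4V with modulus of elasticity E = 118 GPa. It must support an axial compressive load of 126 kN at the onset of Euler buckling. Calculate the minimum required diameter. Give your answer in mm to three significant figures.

L_e = K·L = 1 × 0.823 = 0.8230 m
Required I = P_cr·L_e²/(π²E) = 1.260×10^5 × 0.8230² / (π² × 1.18×10^11) = 7.328×10^-8 m⁴
I_req = 7.328×10^4 mm⁴
Solid circle: I = πd⁴/64  ⇒  d = (64I/π)^(1/4) = (64×7.328×10^4/π)^(1/4) = 35.0 mm

d ≈ 35.0 mm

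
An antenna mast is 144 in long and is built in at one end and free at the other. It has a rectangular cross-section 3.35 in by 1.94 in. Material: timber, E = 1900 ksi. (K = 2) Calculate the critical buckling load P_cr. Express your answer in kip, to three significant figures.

P_cr ≈ 0.461 kip

Buckling occurs about the weak axis: I_min = h·b³/12 with b = 1.94 in (the shorter side).
I_min = 3.35×1.94³/12 = 2.038 in⁴
Effective length L_e = K·L = 2 × 144 = 288.0 in
P_cr = π²EI / L_e² = π² × 1900×10³ × 2.038 / 288.0² = 460.8 lb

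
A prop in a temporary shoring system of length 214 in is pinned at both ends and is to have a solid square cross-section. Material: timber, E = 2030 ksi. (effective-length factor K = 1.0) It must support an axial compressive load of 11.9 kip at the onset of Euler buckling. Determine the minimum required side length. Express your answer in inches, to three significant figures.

a ≈ 4.25 in

L_e = K·L = 1 × 214 = 214.0 in
Required I = P_cr·L_e²/(π²E) = 1.190×10^4 × 214.0² / (π² × 2.03×10^6) = 27.20 in⁴
Solid square: I = a⁴/12  ⇒  a = (12I)^(1/4) = (12×27.20)^(1/4) = 4.25 in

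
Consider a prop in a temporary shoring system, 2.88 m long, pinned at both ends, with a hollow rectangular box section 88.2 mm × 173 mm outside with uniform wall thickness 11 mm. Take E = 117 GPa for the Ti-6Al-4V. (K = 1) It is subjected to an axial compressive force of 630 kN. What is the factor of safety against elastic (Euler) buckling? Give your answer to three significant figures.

n ≈ 1.38

Inner dimensions: h_i = 173 − 2×11 = 151.0 mm, b_i = 88.2 − 2×11 = 66.20 mm
Weak-axis I_min = (h_o·b_o³ − h_i·b_i³)/12 with b_o = 88.2, b_i = 66.20 mm (shorter outer/inner sides).
I_min = (173×88.2³ − 151.0×66.20³)/12 = 6.241×10^6 mm⁴
I = 6.241×10^6 mm⁴ = 6.241×10^-6 m⁴
Effective length L_e = K·L = 1 × 2.88 = 2.880 m
P_cr = π²EI / L_e² = π² × 117×10⁹ × 6.241×10^-6 / 2.880² = 8.689×10^5 N
Factor of safety n = P_cr / P = 868.88 / 630 = 1.38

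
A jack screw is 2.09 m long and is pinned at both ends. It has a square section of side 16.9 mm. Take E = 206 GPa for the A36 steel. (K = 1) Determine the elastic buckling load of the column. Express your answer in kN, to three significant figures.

I = a⁴/12 = 16.9⁴/12 = 6.798×10^3 mm⁴
I = 6.798×10^3 mm⁴ = 6.798×10^-9 m⁴
Effective length L_e = K·L = 1 × 2.09 = 2.090 m
P_cr = π²EI / L_e² = π² × 206×10⁹ × 6.798×10^-9 / 2.090² = 3.164×10^3 N

P_cr ≈ 3.16 kN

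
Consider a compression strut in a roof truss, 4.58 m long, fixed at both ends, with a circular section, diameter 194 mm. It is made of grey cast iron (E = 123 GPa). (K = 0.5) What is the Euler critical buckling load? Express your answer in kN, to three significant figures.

I = πd⁴/64 = π×194⁴/64 = 6.953×10^7 mm⁴
I = 6.953×10^7 mm⁴ = 6.953×10^-5 m⁴
Effective length L_e = K·L = 0.5 × 4.58 = 2.290 m
P_cr = π²EI / L_e² = π² × 123×10⁹ × 6.953×10^-5 / 2.290² = 1.610×10^7 N

P_cr ≈ 16100 kN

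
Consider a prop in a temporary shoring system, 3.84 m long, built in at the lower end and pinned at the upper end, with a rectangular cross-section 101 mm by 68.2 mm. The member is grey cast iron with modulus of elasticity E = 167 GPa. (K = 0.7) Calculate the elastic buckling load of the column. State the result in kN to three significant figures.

P_cr ≈ 609 kN

Buckling occurs about the weak axis: I_min = h·b³/12 with b = 68.2 mm (the shorter side).
I_min = 101×68.2³/12 = 2.670×10^6 mm⁴
I = 2.670×10^6 mm⁴ = 2.670×10^-6 m⁴
Effective length L_e = K·L = 0.7 × 3.84 = 2.688 m
P_cr = π²EI / L_e² = π² × 167×10⁹ × 2.670×10^-6 / 2.688² = 6.090×10^5 N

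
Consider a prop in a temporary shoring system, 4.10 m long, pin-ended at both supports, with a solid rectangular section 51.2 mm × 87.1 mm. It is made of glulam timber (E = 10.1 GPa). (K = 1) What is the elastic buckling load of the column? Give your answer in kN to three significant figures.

Buckling occurs about the weak axis: I_min = h·b³/12 with b = 51.2 mm (the shorter side).
I_min = 87.1×51.2³/12 = 9.742×10^5 mm⁴
I = 9.742×10^5 mm⁴ = 9.742×10^-7 m⁴
Effective length L_e = K·L = 1 × 4.10 = 4.100 m
P_cr = π²EI / L_e² = π² × 10.1×10⁹ × 9.742×10^-7 / 4.100² = 5.777×10^3 N

P_cr ≈ 5.78 kN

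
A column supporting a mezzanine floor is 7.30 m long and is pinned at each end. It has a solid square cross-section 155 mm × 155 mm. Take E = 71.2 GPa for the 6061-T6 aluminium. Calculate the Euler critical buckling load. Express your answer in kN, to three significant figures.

P_cr ≈ 634 kN

I = a⁴/12 = 155⁴/12 = 4.810×10^7 mm⁴
I = 4.810×10^7 mm⁴ = 4.810×10^-5 m⁴
Effective length L_e = K·L = 1 × 7.30 = 7.300 m
P_cr = π²EI / L_e² = π² × 71.2×10⁹ × 4.810×10^-5 / 7.300² = 6.343×10^5 N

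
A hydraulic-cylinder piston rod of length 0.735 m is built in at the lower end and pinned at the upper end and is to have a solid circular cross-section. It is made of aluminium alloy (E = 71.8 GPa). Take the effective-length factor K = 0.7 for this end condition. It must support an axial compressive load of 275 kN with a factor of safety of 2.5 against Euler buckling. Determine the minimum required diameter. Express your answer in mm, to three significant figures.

d ≈ 47.8 mm

Required P_cr = n·P = 2.5 × 275 = 687.5 kN
L_e = K·L = 0.7 × 0.735 = 0.5145 m
Required I = P_cr·L_e²/(π²E) = 6.875×10^5 × 0.5145² / (π² × 7.18×10^10) = 2.568×10^-7 m⁴
I_req = 2.568×10^5 mm⁴
Solid circle: I = πd⁴/64  ⇒  d = (64I/π)^(1/4) = (64×2.568×10^5/π)^(1/4) = 47.8 mm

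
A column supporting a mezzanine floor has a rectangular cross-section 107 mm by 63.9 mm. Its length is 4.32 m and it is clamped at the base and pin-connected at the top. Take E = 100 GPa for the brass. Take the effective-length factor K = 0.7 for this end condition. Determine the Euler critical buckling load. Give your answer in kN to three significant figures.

Buckling occurs about the weak axis: I_min = h·b³/12 with b = 63.9 mm (the shorter side).
I_min = 107×63.9³/12 = 2.327×10^6 mm⁴
I = 2.327×10^6 mm⁴ = 2.327×10^-6 m⁴
Effective length L_e = K·L = 0.7 × 4.32 = 3.024 m
P_cr = π²EI / L_e² = π² × 100×10⁹ × 2.327×10^-6 / 3.024² = 2.511×10^5 N

P_cr ≈ 251 kN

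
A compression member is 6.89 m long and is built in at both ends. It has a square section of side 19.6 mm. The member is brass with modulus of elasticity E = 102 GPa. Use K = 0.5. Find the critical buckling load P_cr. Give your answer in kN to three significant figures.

P_cr ≈ 1.04 kN

I = a⁴/12 = 19.6⁴/12 = 1.230×10^4 mm⁴
I = 1.230×10^4 mm⁴ = 1.230×10^-8 m⁴
Effective length L_e = K·L = 0.5 × 6.89 = 3.445 m
P_cr = π²EI / L_e² = π² × 102×10⁹ × 1.230×10^-8 / 3.445² = 1.043×10^3 N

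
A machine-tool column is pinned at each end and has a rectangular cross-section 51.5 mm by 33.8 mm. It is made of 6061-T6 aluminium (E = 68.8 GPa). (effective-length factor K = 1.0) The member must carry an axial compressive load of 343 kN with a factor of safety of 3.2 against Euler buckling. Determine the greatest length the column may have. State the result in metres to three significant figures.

Buckling occurs about the weak axis: I_min = h·b³/12 with b = 33.8 mm (the shorter side).
I_min = 51.5×33.8³/12 = 1.657×10^5 mm⁴
I = 1.657×10^-7 m⁴
Required critical load P_cr = n·P = 3.2 × 343 = 1098 kN = 1.098×10^6 N
From P_cr = π²EI/(K·L)²:  L = (1/K)·√(π²EI/P_cr) = (1/1)·√(π²×6.88×10^10×1.657×10^-7/1.098×10^6)
L = 0.320 m

L_max ≈ 0.320 m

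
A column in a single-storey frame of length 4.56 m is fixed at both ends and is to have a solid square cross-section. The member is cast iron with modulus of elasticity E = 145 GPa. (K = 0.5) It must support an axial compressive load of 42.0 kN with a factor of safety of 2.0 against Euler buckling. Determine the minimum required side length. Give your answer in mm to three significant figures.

Required P_cr = n·P = 2.0 × 42.0 = 84.00 kN
L_e = K·L = 0.5 × 4.56 = 2.280 m
Required I = P_cr·L_e²/(π²E) = 8.400×10^4 × 2.280² / (π² × 1.45×10^11) = 3.051×10^-7 m⁴
I_req = 3.051×10^5 mm⁴
Solid square: I = a⁴/12  ⇒  a = (12I)^(1/4) = (12×3.051×10^5)^(1/4) = 43.7 mm

a ≈ 43.7 mm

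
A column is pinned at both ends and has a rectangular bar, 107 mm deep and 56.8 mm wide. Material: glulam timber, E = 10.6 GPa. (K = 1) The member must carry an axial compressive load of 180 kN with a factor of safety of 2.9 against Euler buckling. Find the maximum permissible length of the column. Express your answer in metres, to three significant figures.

Buckling occurs about the weak axis: I_min = h·b³/12 with b = 56.8 mm (the shorter side).
I_min = 107×56.8³/12 = 1.634×10^6 mm⁴
I = 1.634×10^-6 m⁴
Required critical load P_cr = n·P = 2.9 × 180 = 522.0 kN = 5.220×10^5 N
From P_cr = π²EI/(K·L)²:  L = (1/K)·√(π²EI/P_cr) = (1/1)·√(π²×1.06×10^10×1.634×10^-6/5.220×10^5)
L = 0.572 m

L_max ≈ 0.572 m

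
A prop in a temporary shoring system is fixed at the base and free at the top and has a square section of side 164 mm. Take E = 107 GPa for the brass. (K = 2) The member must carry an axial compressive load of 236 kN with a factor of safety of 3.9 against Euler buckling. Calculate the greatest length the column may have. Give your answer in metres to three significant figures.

I = a⁴/12 = 164⁴/12 = 6.028×10^7 mm⁴
I = 6.028×10^-5 m⁴
Required critical load P_cr = n·P = 3.9 × 236 = 920.4 kN = 9.204×10^5 N
From P_cr = π²EI/(K·L)²:  L = (1/K)·√(π²EI/P_cr) = (1/2)·√(π²×1.07×10^11×6.028×10^-5/9.204×10^5)
L = 4.16 m

L_max ≈ 4.16 m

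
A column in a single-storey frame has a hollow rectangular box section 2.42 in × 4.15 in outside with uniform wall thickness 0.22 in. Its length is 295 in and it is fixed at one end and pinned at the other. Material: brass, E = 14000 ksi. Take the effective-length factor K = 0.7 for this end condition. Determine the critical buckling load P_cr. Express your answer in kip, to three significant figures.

Inner dimensions: h_i = 4.15 − 2×0.22 = 3.710 in, b_i = 2.42 − 2×0.22 = 1.980 in
Weak-axis I_min = (h_o·b_o³ − h_i·b_i³)/12 with b_o = 2.42, b_i = 1.980 in (shorter outer/inner sides).
I_min = (4.15×2.42³ − 3.710×1.980³)/12 = 2.501 in⁴
Effective length L_e = K·L = 0.7 × 295 = 206.5 in
P_cr = π²EI / L_e² = π² × 14000×10³ × 2.501 / 206.5² = 8.105×10^3 lb

P_cr ≈ 8.11 kip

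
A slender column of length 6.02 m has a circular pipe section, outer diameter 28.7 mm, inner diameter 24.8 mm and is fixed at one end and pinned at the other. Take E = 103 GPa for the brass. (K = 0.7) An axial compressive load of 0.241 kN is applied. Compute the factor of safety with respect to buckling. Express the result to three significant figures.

d_o = 28.7 mm, d_i = 24.8 mm
I = π(d_o⁴ − d_i⁴)/64 = π(28.7⁴ − 24.80⁴)/64 = 1.474×10^4 mm⁴
I = 1.474×10^4 mm⁴ = 1.474×10^-8 m⁴
Effective length L_e = K·L = 0.7 × 6.02 = 4.214 m
P_cr = π²EI / L_e² = π² × 103×10⁹ × 1.474×10^-8 / 4.214² = 843.6 N
Factor of safety n = P_cr / P = 0.84356 / 0.241 = 3.50

n ≈ 3.50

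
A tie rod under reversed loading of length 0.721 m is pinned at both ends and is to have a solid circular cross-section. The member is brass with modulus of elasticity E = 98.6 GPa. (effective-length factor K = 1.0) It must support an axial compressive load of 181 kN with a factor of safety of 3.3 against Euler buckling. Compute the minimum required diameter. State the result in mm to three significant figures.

d ≈ 50.5 mm

Required P_cr = n·P = 3.3 × 181 = 597.3 kN
L_e = K·L = 1 × 0.721 = 0.7210 m
Required I = P_cr·L_e²/(π²E) = 5.973×10^5 × 0.7210² / (π² × 9.86×10^10) = 3.191×10^-7 m⁴
I_req = 3.191×10^5 mm⁴
Solid circle: I = πd⁴/64  ⇒  d = (64I/π)^(1/4) = (64×3.191×10^5/π)^(1/4) = 50.5 mm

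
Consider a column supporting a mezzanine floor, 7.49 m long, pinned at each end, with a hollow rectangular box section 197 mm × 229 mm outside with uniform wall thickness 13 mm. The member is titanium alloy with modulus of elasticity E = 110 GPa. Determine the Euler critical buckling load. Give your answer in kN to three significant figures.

P_cr ≈ 1190 kN

Inner dimensions: h_i = 229 − 2×13 = 203.0 mm, b_i = 197 − 2×13 = 171.0 mm
Weak-axis I_min = (h_o·b_o³ − h_i·b_i³)/12 with b_o = 197, b_i = 171.0 mm (shorter outer/inner sides).
I_min = (229×197³ − 203.0×171.0³)/12 = 6.131×10^7 mm⁴
I = 6.131×10^7 mm⁴ = 6.131×10^-5 m⁴
Effective length L_e = K·L = 1 × 7.49 = 7.490 m
P_cr = π²EI / L_e² = π² × 110×10⁹ × 6.131×10^-5 / 7.490² = 1.187×10^6 N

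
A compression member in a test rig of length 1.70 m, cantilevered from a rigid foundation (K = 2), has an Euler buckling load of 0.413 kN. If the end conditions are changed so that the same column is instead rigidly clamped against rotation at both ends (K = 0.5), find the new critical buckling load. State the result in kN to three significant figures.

P_cr ∝ 1/K², so P_cr,new = P_cr,old × (K_old/K_new)² = 0.413 × (2/0.5)²
= 0.413 × 16.00 = 6.61 kN

P_cr ≈ 6.61 kN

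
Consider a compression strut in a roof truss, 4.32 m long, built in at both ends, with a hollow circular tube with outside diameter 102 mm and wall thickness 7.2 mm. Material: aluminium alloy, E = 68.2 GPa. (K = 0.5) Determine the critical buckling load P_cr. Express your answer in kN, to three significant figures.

P_cr ≈ 350 kN

Inner diameter d_i = 102 − 2×7.2 = 87.60 mm
I = π(d_o⁴ − d_i⁴)/64 = π(102⁴ − 87.60⁴)/64 = 2.423×10^6 mm⁴
I = 2.423×10^6 mm⁴ = 2.423×10^-6 m⁴
Effective length L_e = K·L = 0.5 × 4.32 = 2.160 m
P_cr = π²EI / L_e² = π² × 68.2×10⁹ × 2.423×10^-6 / 2.160² = 3.495×10^5 N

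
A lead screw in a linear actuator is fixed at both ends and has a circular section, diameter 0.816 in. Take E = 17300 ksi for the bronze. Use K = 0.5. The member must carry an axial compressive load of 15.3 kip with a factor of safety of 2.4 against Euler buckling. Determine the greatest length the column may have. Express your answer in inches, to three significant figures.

L_max ≈ 20.1 in

I = πd⁴/64 = π×0.816⁴/64 = 2.176×10^-2 in⁴
Required critical load P_cr = n·P = 2.4 × 15.3 = 36.72 kip = 3.672×10^4 lb
From P_cr = π²EI/(K·L)²:  L = (1/K)·√(π²EI/P_cr) = (1/0.5)·√(π²×1.73×10^7×2.176×10^-2/3.672×10^4)
L = 20.1 in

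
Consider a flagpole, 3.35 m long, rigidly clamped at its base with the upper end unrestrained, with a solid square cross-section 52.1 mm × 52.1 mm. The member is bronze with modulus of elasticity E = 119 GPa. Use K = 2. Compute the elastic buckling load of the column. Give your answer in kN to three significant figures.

I = a⁴/12 = 52.1⁴/12 = 6.140×10^5 mm⁴
I = 6.140×10^5 mm⁴ = 6.140×10^-7 m⁴
Effective length L_e = K·L = 2 × 3.35 = 6.700 m
P_cr = π²EI / L_e² = π² × 119×10⁹ × 6.140×10^-7 / 6.700² = 1.606×10^4 N

P_cr ≈ 16.1 kN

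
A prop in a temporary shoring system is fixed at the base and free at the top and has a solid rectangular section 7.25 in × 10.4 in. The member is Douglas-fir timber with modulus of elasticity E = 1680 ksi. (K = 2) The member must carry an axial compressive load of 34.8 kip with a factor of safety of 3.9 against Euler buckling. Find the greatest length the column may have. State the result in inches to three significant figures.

Buckling occurs about the weak axis: I_min = h·b³/12 with b = 7.25 in (the shorter side).
I_min = 10.4×7.25³/12 = 330.3 in⁴
Required critical load P_cr = n·P = 3.9 × 34.8 = 135.7 kip = 1.357×10^5 lb
From P_cr = π²EI/(K·L)²:  L = (1/K)·√(π²EI/P_cr) = (1/2)·√(π²×1.68×10^6×330.3/1.357×10^5)
L = 100 in

L_max ≈ 100 in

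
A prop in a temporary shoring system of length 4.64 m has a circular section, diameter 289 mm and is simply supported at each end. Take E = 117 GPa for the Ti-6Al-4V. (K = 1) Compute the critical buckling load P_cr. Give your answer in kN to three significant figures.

I = πd⁴/64 = π×289⁴/64 = 3.424×10^8 mm⁴
I = 3.424×10^8 mm⁴ = 3.424×10^-4 m⁴
Effective length L_e = K·L = 1 × 4.64 = 4.640 m
P_cr = π²EI / L_e² = π² × 117×10⁹ × 3.424×10^-4 / 4.640² = 1.837×10^7 N

P_cr ≈ 18400 kN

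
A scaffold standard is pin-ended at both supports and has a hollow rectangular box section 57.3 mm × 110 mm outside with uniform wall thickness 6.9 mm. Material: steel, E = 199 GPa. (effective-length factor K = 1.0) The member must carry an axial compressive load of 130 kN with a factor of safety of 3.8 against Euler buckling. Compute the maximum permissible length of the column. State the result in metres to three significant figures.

Inner dimensions: h_i = 110 − 2×6.9 = 96.20 mm, b_i = 57.3 − 2×6.9 = 43.50 mm
Weak-axis I_min = (h_o·b_o³ − h_i·b_i³)/12 with b_o = 57.3, b_i = 43.50 mm (shorter outer/inner sides).
I_min = (110×57.3³ − 96.20×43.50³)/12 = 1.065×10^6 mm⁴
I = 1.065×10^-6 m⁴
Required critical load P_cr = n·P = 3.8 × 130 = 494.0 kN = 4.940×10^5 N
From P_cr = π²EI/(K·L)²:  L = (1/K)·√(π²EI/P_cr) = (1/1)·√(π²×1.99×10^11×1.065×10^-6/4.940×10^5)
L = 2.06 m

L_max ≈ 2.06 m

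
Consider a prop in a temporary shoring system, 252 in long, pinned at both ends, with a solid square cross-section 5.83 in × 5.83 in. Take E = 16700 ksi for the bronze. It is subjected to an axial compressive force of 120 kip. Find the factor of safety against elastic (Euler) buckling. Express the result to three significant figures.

I = a⁴/12 = 5.83⁴/12 = 96.27 in⁴
Effective length L_e = K·L = 1 × 252 = 252.0 in
P_cr = π²EI / L_e² = π² × 16700×10³ × 96.27 / 252.0² = 2.499×10^5 lb
Factor of safety n = P_cr / P = 249.87 / 120 = 2.08

n ≈ 2.08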